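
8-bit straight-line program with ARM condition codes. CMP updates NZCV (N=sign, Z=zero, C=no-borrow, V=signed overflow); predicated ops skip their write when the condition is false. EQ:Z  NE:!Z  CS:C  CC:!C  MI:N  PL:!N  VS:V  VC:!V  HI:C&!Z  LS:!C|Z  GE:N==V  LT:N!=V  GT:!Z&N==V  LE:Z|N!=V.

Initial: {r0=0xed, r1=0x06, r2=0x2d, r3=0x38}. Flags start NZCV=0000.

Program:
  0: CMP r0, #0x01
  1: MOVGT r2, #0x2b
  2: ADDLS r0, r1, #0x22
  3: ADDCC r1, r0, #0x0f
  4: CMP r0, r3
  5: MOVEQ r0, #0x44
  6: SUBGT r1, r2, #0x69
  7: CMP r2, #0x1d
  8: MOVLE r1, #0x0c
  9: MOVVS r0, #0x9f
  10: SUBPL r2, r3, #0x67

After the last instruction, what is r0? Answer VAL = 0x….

VAL = 0xed

[0] flags=1010 → (cmp)
[1] flags=1010 GT?F → skip
[2] flags=1010 LS?F → skip
[3] flags=1010 CC?F → skip
[4] flags=1010 → (cmp)
[5] flags=1010 EQ?F → skip
[6] flags=1010 GT?F → skip
[7] flags=0010 → (cmp)
[8] flags=0010 LE?F → skip
[9] flags=0010 VS?F → skip
[10] flags=0010 PL?T → r2=0xd1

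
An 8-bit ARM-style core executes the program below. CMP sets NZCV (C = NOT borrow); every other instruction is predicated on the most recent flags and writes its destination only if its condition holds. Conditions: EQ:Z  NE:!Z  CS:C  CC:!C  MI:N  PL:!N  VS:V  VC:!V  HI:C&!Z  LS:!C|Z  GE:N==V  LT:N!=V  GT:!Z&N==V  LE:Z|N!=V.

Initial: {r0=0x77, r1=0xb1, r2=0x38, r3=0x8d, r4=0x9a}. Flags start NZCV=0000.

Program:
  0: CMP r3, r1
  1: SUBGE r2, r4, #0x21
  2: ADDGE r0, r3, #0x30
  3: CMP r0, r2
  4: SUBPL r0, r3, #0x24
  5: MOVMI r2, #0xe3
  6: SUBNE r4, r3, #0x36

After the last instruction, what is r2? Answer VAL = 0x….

VAL = 0x38

[0] flags=1000 → (cmp)
[1] flags=1000 GE?F → skip
[2] flags=1000 GE?F → skip
[3] flags=0010 → (cmp)
[4] flags=0010 PL?T → r0=0x69
[5] flags=0010 MI?F → skip
[6] flags=0010 NE?T → r4=0x57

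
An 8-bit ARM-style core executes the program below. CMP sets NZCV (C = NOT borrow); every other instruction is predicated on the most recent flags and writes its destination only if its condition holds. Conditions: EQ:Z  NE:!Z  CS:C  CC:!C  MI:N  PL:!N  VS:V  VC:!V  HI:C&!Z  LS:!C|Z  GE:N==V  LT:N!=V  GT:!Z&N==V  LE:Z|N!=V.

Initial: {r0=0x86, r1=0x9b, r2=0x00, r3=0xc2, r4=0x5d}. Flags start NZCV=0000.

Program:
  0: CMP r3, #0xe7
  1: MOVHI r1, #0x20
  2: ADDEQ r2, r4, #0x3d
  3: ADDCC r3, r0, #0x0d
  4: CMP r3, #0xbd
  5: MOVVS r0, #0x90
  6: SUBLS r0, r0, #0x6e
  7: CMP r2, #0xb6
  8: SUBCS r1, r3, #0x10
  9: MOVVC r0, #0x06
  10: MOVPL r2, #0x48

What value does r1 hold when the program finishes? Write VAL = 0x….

0: ✓ CMP  NZCV=1000
1: · MOVHI
2: · ADDEQ
3: ✓ ADDCC  r3←0x93
4: ✓ CMP  NZCV=1000
5: · MOVVS
6: ✓ SUBLS  r0←0x18
7: ✓ CMP  NZCV=0000
8: · SUBCS
9: ✓ MOVVC  r0←0x06
10: ✓ MOVPL  r2←0x48

VAL = 0x9b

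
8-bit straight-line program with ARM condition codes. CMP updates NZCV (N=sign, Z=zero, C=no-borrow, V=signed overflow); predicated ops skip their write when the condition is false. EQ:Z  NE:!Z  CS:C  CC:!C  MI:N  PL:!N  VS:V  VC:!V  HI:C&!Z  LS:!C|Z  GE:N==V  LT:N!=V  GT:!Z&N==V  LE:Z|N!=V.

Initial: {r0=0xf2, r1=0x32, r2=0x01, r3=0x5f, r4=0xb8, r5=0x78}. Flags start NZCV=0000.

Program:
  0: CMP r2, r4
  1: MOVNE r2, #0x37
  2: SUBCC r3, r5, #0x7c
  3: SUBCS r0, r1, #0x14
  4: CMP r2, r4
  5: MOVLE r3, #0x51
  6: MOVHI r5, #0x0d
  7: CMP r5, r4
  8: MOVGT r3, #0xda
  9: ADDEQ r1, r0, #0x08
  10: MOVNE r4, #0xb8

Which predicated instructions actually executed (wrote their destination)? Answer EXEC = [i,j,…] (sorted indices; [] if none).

[0] flags=0000 → (cmp)
[1] flags=0000 NE?T → r2=0x37
[2] flags=0000 CC?T → r3=0xfc
[3] flags=0000 CS?F → skip
[4] flags=0000 → (cmp)
[5] flags=0000 LE?F → skip
[6] flags=0000 HI?F → skip
[7] flags=1001 → (cmp)
[8] flags=1001 GT?T → r3=0xda
[9] flags=1001 EQ?F → skip
[10] flags=1001 NE?T → r4=0xb8

EXEC = [1,2,8,10]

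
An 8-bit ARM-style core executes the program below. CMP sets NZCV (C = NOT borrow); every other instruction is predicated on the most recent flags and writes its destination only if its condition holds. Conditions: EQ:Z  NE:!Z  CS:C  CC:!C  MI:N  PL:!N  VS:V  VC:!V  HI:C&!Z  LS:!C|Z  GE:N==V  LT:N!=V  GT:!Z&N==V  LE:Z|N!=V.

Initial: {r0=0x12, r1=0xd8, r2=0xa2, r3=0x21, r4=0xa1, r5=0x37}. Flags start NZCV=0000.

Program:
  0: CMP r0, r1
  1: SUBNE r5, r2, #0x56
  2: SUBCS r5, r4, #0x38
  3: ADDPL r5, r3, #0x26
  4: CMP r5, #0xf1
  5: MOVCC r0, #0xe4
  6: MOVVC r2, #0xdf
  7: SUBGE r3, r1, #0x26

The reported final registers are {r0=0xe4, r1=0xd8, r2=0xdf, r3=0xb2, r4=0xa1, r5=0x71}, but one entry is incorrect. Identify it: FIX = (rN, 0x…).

[0] flags=0000 → (cmp)
[1] flags=0000 NE?T → r5=0x4c
[2] flags=0000 CS?F → skip
[3] flags=0000 PL?T → r5=0x47
[4] flags=0000 → (cmp)
[5] flags=0000 CC?T → r0=0xe4
[6] flags=0000 VC?T → r2=0xdf
[7] flags=0000 GE?T → r3=0xb2

FIX = (r5, 0x47)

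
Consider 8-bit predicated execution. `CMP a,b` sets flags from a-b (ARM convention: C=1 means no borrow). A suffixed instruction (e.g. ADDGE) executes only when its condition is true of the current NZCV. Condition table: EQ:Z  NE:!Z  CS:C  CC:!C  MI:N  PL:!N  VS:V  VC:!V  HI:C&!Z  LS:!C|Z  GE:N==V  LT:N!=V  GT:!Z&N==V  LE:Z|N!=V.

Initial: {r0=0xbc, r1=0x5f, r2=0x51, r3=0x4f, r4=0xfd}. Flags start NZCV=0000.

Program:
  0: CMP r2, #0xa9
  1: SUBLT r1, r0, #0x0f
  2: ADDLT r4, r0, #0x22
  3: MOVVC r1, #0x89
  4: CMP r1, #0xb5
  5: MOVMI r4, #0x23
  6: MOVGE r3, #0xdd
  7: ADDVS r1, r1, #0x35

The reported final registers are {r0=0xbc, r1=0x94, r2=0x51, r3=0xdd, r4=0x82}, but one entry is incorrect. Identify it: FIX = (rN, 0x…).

0: ✓ CMP  NZCV=1001
1: · SUBLT
2: · ADDLT
3: · MOVVC
4: ✓ CMP  NZCV=1001
5: ✓ MOVMI  r4←0x23
6: ✓ MOVGE  r3←0xdd
7: ✓ ADDVS  r1←0x94

FIX = (r4, 0x23)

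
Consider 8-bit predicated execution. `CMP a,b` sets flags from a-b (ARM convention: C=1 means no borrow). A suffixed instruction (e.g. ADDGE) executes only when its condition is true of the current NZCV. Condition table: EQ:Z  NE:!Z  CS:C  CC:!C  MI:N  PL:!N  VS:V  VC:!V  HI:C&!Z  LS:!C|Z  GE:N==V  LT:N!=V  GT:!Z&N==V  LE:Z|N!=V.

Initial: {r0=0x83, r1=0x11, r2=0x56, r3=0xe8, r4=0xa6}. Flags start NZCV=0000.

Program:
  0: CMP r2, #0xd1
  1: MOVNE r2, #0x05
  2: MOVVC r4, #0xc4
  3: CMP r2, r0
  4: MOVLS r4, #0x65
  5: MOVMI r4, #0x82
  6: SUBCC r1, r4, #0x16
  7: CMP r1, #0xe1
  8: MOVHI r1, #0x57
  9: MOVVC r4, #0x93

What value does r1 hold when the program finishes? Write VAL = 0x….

[0] flags=1001 → (cmp)
[1] flags=1001 NE?T → r2=0x05
[2] flags=1001 VC?F → skip
[3] flags=1001 → (cmp)
[4] flags=1001 LS?T → r4=0x65
[5] flags=1001 MI?T → r4=0x82
[6] flags=1001 CC?T → r1=0x6c
[7] flags=1001 → (cmp)
[8] flags=1001 HI?F → skip
[9] flags=1001 VC?F → skip

VAL = 0x6c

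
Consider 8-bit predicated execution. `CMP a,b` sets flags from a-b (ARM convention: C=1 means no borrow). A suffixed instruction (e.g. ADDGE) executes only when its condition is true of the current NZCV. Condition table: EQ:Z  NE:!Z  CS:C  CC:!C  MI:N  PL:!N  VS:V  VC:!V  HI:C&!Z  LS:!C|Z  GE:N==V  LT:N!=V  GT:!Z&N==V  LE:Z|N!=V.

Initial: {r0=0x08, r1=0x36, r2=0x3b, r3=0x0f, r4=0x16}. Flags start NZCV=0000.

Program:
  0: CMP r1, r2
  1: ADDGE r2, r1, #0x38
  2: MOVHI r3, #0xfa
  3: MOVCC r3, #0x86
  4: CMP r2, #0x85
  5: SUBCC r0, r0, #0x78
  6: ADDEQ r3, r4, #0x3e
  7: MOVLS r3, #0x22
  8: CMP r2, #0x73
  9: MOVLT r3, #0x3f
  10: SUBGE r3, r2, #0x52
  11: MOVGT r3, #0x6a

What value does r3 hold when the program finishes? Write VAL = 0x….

VAL = 0x3f

0: ✓ CMP  NZCV=1000
1: · ADDGE
2: · MOVHI
3: ✓ MOVCC  r3←0x86
4: ✓ CMP  NZCV=1001
5: ✓ SUBCC  r0←0x90
6: · ADDEQ
7: ✓ MOVLS  r3←0x22
8: ✓ CMP  NZCV=1000
9: ✓ MOVLT  r3←0x3f
10: · SUBGE
11: · MOVGT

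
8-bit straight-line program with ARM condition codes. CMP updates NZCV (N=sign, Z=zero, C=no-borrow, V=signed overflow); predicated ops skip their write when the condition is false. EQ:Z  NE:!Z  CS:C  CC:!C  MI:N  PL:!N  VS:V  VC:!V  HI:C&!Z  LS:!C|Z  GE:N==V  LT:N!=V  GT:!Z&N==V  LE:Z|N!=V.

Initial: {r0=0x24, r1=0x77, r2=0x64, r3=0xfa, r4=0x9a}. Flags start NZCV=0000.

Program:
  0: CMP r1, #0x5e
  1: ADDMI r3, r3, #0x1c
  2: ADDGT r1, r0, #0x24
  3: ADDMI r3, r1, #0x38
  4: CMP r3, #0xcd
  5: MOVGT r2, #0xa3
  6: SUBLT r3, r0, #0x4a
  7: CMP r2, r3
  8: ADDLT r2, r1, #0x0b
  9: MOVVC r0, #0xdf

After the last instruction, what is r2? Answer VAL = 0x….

[0] flags=0010 → (cmp)
[1] flags=0010 MI?F → skip
[2] flags=0010 GT?T → r1=0x48
[3] flags=0010 MI?F → skip
[4] flags=0010 → (cmp)
[5] flags=0010 GT?T → r2=0xa3
[6] flags=0010 LT?F → skip
[7] flags=1000 → (cmp)
[8] flags=1000 LT?T → r2=0x53
[9] flags=1000 VC?T → r0=0xdf

VAL = 0x53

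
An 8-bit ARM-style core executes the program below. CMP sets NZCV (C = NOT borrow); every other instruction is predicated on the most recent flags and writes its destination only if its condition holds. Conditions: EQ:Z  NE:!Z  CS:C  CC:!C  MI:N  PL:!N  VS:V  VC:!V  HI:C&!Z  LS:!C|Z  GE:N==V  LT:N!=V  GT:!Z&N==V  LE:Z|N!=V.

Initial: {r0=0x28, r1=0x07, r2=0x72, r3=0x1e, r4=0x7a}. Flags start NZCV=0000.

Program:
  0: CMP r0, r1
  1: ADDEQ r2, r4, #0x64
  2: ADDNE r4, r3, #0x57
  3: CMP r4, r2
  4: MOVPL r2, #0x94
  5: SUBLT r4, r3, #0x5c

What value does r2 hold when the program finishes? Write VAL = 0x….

VAL = 0x94

0: ✓ CMP  NZCV=0010
1: · ADDEQ
2: ✓ ADDNE  r4←0x75
3: ✓ CMP  NZCV=0010
4: ✓ MOVPL  r2←0x94
5: · SUBLT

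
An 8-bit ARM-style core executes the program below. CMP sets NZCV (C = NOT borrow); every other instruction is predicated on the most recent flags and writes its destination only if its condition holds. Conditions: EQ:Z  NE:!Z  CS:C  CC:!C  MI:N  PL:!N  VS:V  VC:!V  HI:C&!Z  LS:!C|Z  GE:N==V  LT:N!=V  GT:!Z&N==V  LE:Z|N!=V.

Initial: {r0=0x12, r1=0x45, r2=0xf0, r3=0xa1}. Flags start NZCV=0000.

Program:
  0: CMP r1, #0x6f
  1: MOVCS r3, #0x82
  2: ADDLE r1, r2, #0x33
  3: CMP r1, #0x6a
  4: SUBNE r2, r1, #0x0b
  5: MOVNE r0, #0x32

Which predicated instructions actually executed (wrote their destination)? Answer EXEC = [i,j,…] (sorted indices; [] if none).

[0] flags=1000 → (cmp)
[1] flags=1000 CS?F → skip
[2] flags=1000 LE?T → r1=0x23
[3] flags=1000 → (cmp)
[4] flags=1000 NE?T → r2=0x18
[5] flags=1000 NE?T → r0=0x32

EXEC = [2,4,5]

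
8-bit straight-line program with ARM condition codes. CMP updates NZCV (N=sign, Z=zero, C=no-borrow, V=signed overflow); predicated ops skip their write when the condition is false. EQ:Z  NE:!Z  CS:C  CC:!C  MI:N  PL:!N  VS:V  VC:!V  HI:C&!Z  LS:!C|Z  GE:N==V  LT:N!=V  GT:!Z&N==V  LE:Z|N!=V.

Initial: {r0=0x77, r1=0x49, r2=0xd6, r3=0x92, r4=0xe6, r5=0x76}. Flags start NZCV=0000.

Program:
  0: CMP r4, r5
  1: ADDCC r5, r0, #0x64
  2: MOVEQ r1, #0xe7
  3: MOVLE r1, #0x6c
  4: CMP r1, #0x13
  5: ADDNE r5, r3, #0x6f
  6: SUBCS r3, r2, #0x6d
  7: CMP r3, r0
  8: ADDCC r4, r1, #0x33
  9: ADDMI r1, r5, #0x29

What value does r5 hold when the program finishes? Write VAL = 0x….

0: ✓ CMP  NZCV=0011
1: · ADDCC
2: · MOVEQ
3: ✓ MOVLE  r1←0x6c
4: ✓ CMP  NZCV=0010
5: ✓ ADDNE  r5←0x01
6: ✓ SUBCS  r3←0x69
7: ✓ CMP  NZCV=1000
8: ✓ ADDCC  r4←0x9f
9: ✓ ADDMI  r1←0x2a

VAL = 0x01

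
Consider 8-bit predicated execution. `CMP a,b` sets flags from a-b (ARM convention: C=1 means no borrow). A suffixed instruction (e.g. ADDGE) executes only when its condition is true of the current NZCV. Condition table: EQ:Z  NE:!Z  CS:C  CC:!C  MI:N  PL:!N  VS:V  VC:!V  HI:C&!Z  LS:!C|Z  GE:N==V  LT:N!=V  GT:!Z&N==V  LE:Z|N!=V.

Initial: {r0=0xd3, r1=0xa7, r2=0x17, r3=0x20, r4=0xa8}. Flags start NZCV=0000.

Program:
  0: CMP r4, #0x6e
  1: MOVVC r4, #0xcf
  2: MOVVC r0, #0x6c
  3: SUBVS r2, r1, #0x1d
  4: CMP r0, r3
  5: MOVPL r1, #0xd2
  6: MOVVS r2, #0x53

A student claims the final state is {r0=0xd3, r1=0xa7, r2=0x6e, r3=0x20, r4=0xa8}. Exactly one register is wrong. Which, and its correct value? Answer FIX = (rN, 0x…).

FIX = (r2, 0x8a)

[0] flags=0011 → (cmp)
[1] flags=0011 VC?F → skip
[2] flags=0011 VC?F → skip
[3] flags=0011 VS?T → r2=0x8a
[4] flags=1010 → (cmp)
[5] flags=1010 PL?F → skip
[6] flags=1010 VS?F → skip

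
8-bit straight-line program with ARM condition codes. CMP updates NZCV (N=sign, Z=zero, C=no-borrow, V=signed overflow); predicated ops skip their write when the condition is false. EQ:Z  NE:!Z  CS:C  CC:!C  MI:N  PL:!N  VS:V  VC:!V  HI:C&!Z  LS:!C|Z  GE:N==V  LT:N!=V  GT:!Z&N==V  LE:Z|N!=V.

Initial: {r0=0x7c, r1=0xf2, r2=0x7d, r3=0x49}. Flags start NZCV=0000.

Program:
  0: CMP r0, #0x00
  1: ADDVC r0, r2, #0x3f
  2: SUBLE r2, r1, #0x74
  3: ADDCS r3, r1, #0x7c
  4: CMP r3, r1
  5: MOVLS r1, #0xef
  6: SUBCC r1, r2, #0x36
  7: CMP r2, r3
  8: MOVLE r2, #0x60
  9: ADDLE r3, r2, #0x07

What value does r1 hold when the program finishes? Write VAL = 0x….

VAL = 0x47

[0] flags=0010 → (cmp)
[1] flags=0010 VC?T → r0=0xbc
[2] flags=0010 LE?F → skip
[3] flags=0010 CS?T → r3=0x6e
[4] flags=0000 → (cmp)
[5] flags=0000 LS?T → r1=0xef
[6] flags=0000 CC?T → r1=0x47
[7] flags=0010 → (cmp)
[8] flags=0010 LE?F → skip
[9] flags=0010 LE?F → skip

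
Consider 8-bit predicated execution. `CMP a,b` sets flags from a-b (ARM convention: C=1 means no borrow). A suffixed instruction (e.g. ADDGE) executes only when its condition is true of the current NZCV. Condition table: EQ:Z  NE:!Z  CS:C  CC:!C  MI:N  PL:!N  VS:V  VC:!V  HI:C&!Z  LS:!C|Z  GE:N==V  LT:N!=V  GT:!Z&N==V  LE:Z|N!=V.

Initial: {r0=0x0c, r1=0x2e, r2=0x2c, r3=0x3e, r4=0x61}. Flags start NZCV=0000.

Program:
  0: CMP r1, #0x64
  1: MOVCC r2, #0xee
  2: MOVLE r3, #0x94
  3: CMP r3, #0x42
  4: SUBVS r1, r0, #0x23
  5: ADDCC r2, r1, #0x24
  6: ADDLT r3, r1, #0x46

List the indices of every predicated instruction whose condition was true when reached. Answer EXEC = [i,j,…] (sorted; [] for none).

0: ✓ CMP  NZCV=1000
1: ✓ MOVCC  r2←0xee
2: ✓ MOVLE  r3←0x94
3: ✓ CMP  NZCV=0011
4: ✓ SUBVS  r1←0xe9
5: · ADDCC
6: ✓ ADDLT  r3←0x2f

EXEC = [1,2,4,6]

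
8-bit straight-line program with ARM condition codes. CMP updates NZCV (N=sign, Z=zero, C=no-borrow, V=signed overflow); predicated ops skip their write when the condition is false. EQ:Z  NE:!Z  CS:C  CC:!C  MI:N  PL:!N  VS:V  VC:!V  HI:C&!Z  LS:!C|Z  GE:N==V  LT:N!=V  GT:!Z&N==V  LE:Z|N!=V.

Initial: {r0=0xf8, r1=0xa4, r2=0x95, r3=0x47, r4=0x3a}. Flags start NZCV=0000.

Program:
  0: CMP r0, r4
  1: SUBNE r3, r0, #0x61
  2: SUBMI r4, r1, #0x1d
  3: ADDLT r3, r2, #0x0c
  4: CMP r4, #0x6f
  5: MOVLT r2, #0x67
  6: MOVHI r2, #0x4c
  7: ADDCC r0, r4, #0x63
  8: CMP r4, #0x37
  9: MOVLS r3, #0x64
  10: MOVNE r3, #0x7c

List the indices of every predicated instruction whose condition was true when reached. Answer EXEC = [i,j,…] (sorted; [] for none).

EXEC = [1,2,3,5,6,10]

0: ✓ CMP  NZCV=1010
1: ✓ SUBNE  r3←0x97
2: ✓ SUBMI  r4←0x87
3: ✓ ADDLT  r3←0xa1
4: ✓ CMP  NZCV=0011
5: ✓ MOVLT  r2←0x67
6: ✓ MOVHI  r2←0x4c
7: · ADDCC
8: ✓ CMP  NZCV=0011
9: · MOVLS
10: ✓ MOVNE  r3←0x7c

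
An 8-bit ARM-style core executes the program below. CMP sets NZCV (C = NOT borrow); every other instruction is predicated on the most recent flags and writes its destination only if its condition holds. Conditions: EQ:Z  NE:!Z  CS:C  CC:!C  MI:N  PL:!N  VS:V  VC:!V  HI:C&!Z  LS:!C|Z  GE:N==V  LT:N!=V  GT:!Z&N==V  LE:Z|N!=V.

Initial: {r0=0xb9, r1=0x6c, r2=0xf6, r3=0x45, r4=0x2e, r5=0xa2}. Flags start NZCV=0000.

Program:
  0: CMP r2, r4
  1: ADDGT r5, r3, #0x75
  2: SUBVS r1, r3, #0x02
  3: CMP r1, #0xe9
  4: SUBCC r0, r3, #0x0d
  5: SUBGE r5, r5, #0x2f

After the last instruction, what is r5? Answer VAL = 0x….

[0] flags=1010 → (cmp)
[1] flags=1010 GT?F → skip
[2] flags=1010 VS?F → skip
[3] flags=1001 → (cmp)
[4] flags=1001 CC?T → r0=0x38
[5] flags=1001 GE?T → r5=0x73

VAL = 0x73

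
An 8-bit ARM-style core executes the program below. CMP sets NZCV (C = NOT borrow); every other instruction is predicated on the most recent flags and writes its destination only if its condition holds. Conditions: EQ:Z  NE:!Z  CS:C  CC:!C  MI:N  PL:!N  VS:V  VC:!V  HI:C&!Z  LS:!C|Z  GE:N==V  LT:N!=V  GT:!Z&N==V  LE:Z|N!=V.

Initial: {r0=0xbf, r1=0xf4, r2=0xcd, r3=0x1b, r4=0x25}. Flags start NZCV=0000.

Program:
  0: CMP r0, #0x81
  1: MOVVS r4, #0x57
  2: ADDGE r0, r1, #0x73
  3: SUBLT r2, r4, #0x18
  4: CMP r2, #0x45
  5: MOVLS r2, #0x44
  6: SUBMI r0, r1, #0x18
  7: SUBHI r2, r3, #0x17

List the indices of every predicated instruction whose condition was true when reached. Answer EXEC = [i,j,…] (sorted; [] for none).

EXEC = [2,6,7]

[0] flags=0010 → (cmp)
[1] flags=0010 VS?F → skip
[2] flags=0010 GE?T → r0=0x67
[3] flags=0010 LT?F → skip
[4] flags=1010 → (cmp)
[5] flags=1010 LS?F → skip
[6] flags=1010 MI?T → r0=0xdc
[7] flags=1010 HI?T → r2=0x04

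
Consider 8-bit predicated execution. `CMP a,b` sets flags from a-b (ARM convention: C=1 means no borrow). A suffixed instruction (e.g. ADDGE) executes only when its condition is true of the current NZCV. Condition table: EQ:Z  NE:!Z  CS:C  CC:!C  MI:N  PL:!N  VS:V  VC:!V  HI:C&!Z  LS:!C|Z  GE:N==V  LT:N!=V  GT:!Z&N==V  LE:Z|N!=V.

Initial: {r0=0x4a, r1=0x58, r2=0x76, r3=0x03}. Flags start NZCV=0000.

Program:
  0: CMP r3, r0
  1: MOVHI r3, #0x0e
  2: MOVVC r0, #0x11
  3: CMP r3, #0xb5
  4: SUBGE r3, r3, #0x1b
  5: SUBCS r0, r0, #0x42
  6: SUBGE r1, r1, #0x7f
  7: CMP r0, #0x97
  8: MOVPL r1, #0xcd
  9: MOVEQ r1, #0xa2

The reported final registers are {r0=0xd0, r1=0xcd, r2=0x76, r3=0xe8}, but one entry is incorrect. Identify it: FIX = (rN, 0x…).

0: ✓ CMP  NZCV=1000
1: · MOVHI
2: ✓ MOVVC  r0←0x11
3: ✓ CMP  NZCV=0000
4: ✓ SUBGE  r3←0xe8
5: · SUBCS
6: ✓ SUBGE  r1←0xd9
7: ✓ CMP  NZCV=0000
8: ✓ MOVPL  r1←0xcd
9: · MOVEQ

FIX = (r0, 0x11)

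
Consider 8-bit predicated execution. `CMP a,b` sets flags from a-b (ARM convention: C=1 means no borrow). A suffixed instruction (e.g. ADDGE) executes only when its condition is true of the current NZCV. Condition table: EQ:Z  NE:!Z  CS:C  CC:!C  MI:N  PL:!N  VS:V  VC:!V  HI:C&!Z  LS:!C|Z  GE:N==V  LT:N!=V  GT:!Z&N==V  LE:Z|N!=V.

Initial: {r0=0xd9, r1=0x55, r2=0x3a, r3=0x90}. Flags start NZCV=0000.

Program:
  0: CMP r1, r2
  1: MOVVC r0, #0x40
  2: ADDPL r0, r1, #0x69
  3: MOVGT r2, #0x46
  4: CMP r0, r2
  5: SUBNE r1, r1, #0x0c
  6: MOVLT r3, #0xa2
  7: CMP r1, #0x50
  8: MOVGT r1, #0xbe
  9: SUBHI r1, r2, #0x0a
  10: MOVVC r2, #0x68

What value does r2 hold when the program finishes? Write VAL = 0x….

[0] flags=0010 → (cmp)
[1] flags=0010 VC?T → r0=0x40
[2] flags=0010 PL?T → r0=0xbe
[3] flags=0010 GT?T → r2=0x46
[4] flags=0011 → (cmp)
[5] flags=0011 NE?T → r1=0x49
[6] flags=0011 LT?T → r3=0xa2
[7] flags=1000 → (cmp)
[8] flags=1000 GT?F → skip
[9] flags=1000 HI?F → skip
[10] flags=1000 VC?T → r2=0x68

VAL = 0x68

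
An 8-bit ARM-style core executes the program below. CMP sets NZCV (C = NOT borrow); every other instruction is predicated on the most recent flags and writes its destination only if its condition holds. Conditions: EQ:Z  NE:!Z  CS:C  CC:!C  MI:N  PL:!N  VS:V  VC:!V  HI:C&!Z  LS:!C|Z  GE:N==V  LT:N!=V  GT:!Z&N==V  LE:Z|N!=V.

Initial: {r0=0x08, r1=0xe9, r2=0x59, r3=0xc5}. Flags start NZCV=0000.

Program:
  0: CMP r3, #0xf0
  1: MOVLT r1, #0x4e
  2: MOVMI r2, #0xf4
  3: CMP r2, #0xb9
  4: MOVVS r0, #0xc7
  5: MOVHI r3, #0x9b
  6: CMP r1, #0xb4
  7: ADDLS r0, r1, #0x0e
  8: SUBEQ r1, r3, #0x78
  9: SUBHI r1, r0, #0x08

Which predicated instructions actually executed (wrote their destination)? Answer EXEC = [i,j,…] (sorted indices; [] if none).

0: ✓ CMP  NZCV=1000
1: ✓ MOVLT  r1←0x4e
2: ✓ MOVMI  r2←0xf4
3: ✓ CMP  NZCV=0010
4: · MOVVS
5: ✓ MOVHI  r3←0x9b
6: ✓ CMP  NZCV=1001
7: ✓ ADDLS  r0←0x5c
8: · SUBEQ
9: · SUBHI

EXEC = [1,2,5,7]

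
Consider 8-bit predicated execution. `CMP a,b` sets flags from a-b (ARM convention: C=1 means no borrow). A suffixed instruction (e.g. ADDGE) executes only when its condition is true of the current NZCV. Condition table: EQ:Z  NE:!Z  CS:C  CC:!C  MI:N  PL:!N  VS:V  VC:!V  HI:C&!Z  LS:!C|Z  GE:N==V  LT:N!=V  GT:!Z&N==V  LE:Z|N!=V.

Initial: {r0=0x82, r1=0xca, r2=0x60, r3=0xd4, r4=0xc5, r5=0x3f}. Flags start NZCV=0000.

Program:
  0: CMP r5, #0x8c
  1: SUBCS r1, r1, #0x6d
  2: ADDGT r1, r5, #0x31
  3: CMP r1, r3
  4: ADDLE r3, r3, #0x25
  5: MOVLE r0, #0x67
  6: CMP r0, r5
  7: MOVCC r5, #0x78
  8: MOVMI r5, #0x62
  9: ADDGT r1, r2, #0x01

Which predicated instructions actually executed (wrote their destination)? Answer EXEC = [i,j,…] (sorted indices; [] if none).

[0] flags=1001 → (cmp)
[1] flags=1001 CS?F → skip
[2] flags=1001 GT?T → r1=0x70
[3] flags=1001 → (cmp)
[4] flags=1001 LE?F → skip
[5] flags=1001 LE?F → skip
[6] flags=0011 → (cmp)
[7] flags=0011 CC?F → skip
[8] flags=0011 MI?F → skip
[9] flags=0011 GT?F → skip

EXEC = [2]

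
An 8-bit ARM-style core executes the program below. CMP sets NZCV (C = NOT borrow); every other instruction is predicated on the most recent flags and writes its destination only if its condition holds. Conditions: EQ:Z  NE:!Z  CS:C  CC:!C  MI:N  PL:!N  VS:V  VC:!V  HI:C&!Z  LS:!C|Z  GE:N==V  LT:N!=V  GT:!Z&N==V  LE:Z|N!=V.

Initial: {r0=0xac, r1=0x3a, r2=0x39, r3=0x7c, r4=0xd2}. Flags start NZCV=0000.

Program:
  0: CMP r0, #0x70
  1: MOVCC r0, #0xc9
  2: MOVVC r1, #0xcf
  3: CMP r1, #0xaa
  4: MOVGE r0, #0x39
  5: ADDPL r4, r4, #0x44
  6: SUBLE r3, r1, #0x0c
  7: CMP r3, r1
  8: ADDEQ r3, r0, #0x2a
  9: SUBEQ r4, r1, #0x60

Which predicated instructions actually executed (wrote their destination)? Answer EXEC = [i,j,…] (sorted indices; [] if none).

[0] flags=0011 → (cmp)
[1] flags=0011 CC?F → skip
[2] flags=0011 VC?F → skip
[3] flags=1001 → (cmp)
[4] flags=1001 GE?T → r0=0x39
[5] flags=1001 PL?F → skip
[6] flags=1001 LE?F → skip
[7] flags=0010 → (cmp)
[8] flags=0010 EQ?F → skip
[9] flags=0010 EQ?F → skip

EXEC = [4]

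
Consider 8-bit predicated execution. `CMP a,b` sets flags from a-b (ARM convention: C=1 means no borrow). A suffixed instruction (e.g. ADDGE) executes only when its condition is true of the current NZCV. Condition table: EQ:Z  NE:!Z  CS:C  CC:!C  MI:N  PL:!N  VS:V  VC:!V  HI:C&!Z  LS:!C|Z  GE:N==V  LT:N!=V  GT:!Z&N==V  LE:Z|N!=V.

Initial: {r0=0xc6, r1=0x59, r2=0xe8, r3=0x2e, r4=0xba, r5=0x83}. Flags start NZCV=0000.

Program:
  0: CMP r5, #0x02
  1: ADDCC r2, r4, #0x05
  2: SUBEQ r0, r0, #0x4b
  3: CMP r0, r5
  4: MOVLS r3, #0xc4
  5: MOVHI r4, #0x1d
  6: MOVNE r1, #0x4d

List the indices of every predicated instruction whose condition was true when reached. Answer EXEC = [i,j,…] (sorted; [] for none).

0: ✓ CMP  NZCV=1010
1: · ADDCC
2: · SUBEQ
3: ✓ CMP  NZCV=0010
4: · MOVLS
5: ✓ MOVHI  r4←0x1d
6: ✓ MOVNE  r1←0x4d

EXEC = [5,6]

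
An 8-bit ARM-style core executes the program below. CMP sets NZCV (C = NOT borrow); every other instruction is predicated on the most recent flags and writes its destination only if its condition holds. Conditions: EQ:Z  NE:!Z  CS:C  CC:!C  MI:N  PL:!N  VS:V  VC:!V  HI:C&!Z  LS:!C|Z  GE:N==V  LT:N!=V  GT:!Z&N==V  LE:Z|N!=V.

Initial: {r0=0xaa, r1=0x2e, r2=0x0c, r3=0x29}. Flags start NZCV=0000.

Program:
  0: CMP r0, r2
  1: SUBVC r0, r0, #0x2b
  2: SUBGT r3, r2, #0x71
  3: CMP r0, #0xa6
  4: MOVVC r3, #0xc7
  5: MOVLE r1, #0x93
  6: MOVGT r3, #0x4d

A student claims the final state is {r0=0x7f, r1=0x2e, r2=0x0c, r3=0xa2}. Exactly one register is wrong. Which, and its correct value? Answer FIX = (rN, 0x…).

FIX = (r3, 0x4d)

[0] flags=1010 → (cmp)
[1] flags=1010 VC?T → r0=0x7f
[2] flags=1010 GT?F → skip
[3] flags=1001 → (cmp)
[4] flags=1001 VC?F → skip
[5] flags=1001 LE?F → skip
[6] flags=1001 GT?T → r3=0x4d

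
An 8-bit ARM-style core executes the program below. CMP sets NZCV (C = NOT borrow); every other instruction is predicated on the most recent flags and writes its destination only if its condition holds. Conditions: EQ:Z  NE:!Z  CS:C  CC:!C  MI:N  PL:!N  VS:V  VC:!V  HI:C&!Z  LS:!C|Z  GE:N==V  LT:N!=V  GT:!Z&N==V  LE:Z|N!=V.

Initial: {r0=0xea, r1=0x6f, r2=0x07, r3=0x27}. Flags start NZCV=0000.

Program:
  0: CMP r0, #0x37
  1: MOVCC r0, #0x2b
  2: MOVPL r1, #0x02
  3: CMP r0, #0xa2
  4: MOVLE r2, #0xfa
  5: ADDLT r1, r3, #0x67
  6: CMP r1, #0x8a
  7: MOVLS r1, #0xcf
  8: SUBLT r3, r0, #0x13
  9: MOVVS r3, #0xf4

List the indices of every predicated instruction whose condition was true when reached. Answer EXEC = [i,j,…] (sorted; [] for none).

[0] flags=1010 → (cmp)
[1] flags=1010 CC?F → skip
[2] flags=1010 PL?F → skip
[3] flags=0010 → (cmp)
[4] flags=0010 LE?F → skip
[5] flags=0010 LT?F → skip
[6] flags=1001 → (cmp)
[7] flags=1001 LS?T → r1=0xcf
[8] flags=1001 LT?F → skip
[9] flags=1001 VS?T → r3=0xf4

EXEC = [7,9]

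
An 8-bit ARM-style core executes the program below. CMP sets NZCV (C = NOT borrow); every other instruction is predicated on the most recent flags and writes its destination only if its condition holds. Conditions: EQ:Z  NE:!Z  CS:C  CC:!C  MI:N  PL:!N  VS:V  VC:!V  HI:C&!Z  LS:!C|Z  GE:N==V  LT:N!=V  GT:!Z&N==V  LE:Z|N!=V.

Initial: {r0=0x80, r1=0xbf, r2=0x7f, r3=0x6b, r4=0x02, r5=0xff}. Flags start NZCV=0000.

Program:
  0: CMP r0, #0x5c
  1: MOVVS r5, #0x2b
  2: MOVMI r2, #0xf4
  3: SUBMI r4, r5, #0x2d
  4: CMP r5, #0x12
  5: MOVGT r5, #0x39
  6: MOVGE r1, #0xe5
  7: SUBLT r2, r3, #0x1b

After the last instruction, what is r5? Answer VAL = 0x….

VAL = 0x39

[0] flags=0011 → (cmp)
[1] flags=0011 VS?T → r5=0x2b
[2] flags=0011 MI?F → skip
[3] flags=0011 MI?F → skip
[4] flags=0010 → (cmp)
[5] flags=0010 GT?T → r5=0x39
[6] flags=0010 GE?T → r1=0xe5
[7] flags=0010 LT?F → skip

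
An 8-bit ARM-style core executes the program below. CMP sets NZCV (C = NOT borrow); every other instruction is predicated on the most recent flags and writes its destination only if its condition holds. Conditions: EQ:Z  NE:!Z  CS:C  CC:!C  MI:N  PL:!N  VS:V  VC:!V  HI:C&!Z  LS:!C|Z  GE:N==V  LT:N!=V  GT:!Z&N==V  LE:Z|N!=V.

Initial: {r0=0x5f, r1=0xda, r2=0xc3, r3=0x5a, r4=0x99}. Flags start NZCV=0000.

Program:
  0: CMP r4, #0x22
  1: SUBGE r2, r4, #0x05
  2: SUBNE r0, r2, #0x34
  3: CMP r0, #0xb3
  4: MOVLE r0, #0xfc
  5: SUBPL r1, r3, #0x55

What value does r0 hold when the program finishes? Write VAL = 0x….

0: ✓ CMP  NZCV=0011
1: · SUBGE
2: ✓ SUBNE  r0←0x8f
3: ✓ CMP  NZCV=1000
4: ✓ MOVLE  r0←0xfc
5: · SUBPL

VAL = 0xfc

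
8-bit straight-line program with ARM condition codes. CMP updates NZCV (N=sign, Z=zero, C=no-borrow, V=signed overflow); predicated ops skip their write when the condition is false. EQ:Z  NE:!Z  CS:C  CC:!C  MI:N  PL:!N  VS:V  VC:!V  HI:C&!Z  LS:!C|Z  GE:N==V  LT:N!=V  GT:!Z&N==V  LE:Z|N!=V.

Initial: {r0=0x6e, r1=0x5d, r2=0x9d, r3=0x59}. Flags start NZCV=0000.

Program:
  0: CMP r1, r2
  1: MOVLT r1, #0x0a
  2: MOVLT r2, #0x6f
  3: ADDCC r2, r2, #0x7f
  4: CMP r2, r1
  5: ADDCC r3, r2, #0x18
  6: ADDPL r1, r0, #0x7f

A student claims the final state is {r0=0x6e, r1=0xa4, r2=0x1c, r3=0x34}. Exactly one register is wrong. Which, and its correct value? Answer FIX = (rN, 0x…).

[0] flags=1001 → (cmp)
[1] flags=1001 LT?F → skip
[2] flags=1001 LT?F → skip
[3] flags=1001 CC?T → r2=0x1c
[4] flags=1000 → (cmp)
[5] flags=1000 CC?T → r3=0x34
[6] flags=1000 PL?F → skip

FIX = (r1, 0x5d)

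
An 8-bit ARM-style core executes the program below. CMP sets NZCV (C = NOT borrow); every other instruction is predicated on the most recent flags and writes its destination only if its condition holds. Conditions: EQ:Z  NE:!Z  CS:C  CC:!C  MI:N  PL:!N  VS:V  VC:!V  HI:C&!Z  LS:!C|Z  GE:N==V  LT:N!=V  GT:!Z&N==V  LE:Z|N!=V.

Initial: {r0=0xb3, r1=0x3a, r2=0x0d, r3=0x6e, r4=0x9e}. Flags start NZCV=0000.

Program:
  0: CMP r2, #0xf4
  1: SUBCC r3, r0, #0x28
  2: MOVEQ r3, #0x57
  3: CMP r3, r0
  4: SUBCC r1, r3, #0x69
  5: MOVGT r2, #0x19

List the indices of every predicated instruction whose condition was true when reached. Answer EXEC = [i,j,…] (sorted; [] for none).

0: ✓ CMP  NZCV=0000
1: ✓ SUBCC  r3←0x8b
2: · MOVEQ
3: ✓ CMP  NZCV=1000
4: ✓ SUBCC  r1←0x22
5: · MOVGT

EXEC = [1,4]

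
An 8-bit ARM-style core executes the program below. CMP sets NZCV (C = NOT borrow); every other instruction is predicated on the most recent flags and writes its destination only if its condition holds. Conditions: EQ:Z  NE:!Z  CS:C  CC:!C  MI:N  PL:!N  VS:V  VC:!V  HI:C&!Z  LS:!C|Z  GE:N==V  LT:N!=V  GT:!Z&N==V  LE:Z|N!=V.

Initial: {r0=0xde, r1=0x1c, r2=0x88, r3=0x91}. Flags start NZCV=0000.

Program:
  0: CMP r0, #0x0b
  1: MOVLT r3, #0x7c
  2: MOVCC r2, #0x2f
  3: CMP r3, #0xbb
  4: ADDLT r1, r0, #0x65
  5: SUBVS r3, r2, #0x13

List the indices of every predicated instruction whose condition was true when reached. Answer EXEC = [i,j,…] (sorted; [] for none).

0: ✓ CMP  NZCV=1010
1: ✓ MOVLT  r3←0x7c
2: · MOVCC
3: ✓ CMP  NZCV=1001
4: · ADDLT
5: ✓ SUBVS  r3←0x75

EXEC = [1,5]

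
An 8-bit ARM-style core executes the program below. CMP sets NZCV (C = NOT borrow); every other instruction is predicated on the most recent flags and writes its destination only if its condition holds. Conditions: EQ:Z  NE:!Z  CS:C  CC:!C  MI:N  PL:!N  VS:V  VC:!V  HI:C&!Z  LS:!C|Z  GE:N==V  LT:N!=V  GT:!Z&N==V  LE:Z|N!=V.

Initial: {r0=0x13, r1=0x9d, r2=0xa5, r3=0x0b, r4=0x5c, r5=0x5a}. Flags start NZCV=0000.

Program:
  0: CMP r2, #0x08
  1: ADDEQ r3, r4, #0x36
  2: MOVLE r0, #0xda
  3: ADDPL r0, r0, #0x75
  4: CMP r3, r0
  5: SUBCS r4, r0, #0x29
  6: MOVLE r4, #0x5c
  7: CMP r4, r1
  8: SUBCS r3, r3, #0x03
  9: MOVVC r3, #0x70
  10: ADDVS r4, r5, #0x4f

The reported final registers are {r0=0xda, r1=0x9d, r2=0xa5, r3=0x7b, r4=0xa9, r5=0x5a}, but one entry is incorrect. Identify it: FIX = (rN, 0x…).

FIX = (r3, 0x0b)

0: ✓ CMP  NZCV=1010
1: · ADDEQ
2: ✓ MOVLE  r0←0xda
3: · ADDPL
4: ✓ CMP  NZCV=0000
5: · SUBCS
6: · MOVLE
7: ✓ CMP  NZCV=1001
8: · SUBCS
9: · MOVVC
10: ✓ ADDVS  r4←0xa9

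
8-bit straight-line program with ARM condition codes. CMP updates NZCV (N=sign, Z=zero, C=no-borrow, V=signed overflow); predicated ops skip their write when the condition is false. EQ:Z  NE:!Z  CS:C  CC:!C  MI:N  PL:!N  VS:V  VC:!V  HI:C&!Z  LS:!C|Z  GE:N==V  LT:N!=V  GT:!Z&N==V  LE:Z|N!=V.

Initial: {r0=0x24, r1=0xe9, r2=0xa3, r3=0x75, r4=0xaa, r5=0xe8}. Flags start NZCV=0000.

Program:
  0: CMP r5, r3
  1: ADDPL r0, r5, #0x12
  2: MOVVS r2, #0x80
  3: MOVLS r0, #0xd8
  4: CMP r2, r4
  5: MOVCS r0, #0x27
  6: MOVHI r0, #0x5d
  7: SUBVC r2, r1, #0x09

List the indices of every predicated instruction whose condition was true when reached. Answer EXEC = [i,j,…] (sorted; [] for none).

0: ✓ CMP  NZCV=0011
1: ✓ ADDPL  r0←0xfa
2: ✓ MOVVS  r2←0x80
3: · MOVLS
4: ✓ CMP  NZCV=1000
5: · MOVCS
6: · MOVHI
7: ✓ SUBVC  r2←0xe0

EXEC = [1,2,7]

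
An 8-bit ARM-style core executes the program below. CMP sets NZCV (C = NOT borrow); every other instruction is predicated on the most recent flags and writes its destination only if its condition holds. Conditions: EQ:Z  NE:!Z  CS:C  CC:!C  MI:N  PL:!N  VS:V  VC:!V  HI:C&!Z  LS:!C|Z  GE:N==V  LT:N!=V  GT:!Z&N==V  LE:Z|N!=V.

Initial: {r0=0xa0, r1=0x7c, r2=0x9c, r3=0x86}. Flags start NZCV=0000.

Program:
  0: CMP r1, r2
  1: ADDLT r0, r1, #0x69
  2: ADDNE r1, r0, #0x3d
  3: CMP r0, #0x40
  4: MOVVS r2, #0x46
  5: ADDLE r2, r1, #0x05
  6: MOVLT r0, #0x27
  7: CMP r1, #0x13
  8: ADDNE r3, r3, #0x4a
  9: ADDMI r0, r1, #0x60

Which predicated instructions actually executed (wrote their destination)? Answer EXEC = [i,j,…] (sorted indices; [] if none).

0: ✓ CMP  NZCV=1001
1: · ADDLT
2: ✓ ADDNE  r1←0xdd
3: ✓ CMP  NZCV=0011
4: ✓ MOVVS  r2←0x46
5: ✓ ADDLE  r2←0xe2
6: ✓ MOVLT  r0←0x27
7: ✓ CMP  NZCV=1010
8: ✓ ADDNE  r3←0xd0
9: ✓ ADDMI  r0←0x3d

EXEC = [2,4,5,6,8,9]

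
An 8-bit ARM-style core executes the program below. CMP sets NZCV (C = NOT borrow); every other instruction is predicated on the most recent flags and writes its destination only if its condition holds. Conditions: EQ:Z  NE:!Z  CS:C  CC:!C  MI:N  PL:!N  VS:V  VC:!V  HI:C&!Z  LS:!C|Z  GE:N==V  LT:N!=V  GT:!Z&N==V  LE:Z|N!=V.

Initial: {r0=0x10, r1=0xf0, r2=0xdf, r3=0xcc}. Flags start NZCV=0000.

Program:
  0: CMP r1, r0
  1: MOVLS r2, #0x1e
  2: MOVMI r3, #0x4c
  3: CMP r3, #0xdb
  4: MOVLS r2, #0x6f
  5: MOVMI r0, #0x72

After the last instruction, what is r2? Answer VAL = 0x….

VAL = 0x6f

[0] flags=1010 → (cmp)
[1] flags=1010 LS?F → skip
[2] flags=1010 MI?T → r3=0x4c
[3] flags=0000 → (cmp)
[4] flags=0000 LS?T → r2=0x6f
[5] flags=0000 MI?F → skip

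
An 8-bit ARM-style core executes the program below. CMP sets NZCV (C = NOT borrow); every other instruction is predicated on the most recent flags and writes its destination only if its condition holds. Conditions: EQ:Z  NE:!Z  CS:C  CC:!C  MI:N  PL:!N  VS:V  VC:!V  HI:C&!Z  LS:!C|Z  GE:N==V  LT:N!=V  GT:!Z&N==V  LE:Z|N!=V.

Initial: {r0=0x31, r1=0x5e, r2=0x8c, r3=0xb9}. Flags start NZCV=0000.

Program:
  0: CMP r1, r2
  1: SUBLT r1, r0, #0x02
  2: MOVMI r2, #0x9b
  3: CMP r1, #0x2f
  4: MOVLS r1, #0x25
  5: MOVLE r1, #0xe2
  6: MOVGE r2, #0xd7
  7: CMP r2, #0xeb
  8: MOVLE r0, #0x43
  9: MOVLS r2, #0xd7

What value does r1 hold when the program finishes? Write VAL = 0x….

[0] flags=1001 → (cmp)
[1] flags=1001 LT?F → skip
[2] flags=1001 MI?T → r2=0x9b
[3] flags=0010 → (cmp)
[4] flags=0010 LS?F → skip
[5] flags=0010 LE?F → skip
[6] flags=0010 GE?T → r2=0xd7
[7] flags=1000 → (cmp)
[8] flags=1000 LE?T → r0=0x43
[9] flags=1000 LS?T → r2=0xd7

VAL = 0x5e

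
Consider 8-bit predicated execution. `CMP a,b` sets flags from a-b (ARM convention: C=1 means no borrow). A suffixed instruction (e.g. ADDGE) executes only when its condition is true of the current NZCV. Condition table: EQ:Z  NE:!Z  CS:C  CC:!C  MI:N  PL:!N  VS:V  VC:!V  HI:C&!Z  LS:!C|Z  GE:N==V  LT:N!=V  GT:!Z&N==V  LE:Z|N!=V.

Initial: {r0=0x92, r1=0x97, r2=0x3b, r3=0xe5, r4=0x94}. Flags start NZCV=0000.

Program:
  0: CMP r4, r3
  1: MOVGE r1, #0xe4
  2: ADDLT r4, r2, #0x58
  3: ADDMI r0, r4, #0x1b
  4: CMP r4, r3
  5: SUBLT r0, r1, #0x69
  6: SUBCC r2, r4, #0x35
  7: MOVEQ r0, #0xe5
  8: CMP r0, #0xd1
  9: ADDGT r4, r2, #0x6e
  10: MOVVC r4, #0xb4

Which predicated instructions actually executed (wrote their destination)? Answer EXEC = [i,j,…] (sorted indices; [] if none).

EXEC = [2,3,5,6,9,10]

0: ✓ CMP  NZCV=1000
1: · MOVGE
2: ✓ ADDLT  r4←0x93
3: ✓ ADDMI  r0←0xae
4: ✓ CMP  NZCV=1000
5: ✓ SUBLT  r0←0x2e
6: ✓ SUBCC  r2←0x5e
7: · MOVEQ
8: ✓ CMP  NZCV=0000
9: ✓ ADDGT  r4←0xcc
10: ✓ MOVVC  r4←0xb4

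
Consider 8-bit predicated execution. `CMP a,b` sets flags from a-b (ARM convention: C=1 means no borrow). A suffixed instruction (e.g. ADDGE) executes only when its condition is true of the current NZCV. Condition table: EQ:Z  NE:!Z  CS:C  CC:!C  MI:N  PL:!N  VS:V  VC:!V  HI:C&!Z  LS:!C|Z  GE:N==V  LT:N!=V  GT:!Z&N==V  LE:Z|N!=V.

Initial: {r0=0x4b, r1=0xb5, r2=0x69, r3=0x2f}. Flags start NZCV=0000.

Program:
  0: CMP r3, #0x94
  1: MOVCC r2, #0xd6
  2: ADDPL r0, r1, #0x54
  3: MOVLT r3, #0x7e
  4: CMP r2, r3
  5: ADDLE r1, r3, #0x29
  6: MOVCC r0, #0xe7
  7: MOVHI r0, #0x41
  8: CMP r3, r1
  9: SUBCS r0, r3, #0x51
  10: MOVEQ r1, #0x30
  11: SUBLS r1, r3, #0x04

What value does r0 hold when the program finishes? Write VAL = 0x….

VAL = 0x41

[0] flags=1001 → (cmp)
[1] flags=1001 CC?T → r2=0xd6
[2] flags=1001 PL?F → skip
[3] flags=1001 LT?F → skip
[4] flags=1010 → (cmp)
[5] flags=1010 LE?T → r1=0x58
[6] flags=1010 CC?F → skip
[7] flags=1010 HI?T → r0=0x41
[8] flags=1000 → (cmp)
[9] flags=1000 CS?F → skip
[10] flags=1000 EQ?F → skip
[11] flags=1000 LS?T → r1=0x2b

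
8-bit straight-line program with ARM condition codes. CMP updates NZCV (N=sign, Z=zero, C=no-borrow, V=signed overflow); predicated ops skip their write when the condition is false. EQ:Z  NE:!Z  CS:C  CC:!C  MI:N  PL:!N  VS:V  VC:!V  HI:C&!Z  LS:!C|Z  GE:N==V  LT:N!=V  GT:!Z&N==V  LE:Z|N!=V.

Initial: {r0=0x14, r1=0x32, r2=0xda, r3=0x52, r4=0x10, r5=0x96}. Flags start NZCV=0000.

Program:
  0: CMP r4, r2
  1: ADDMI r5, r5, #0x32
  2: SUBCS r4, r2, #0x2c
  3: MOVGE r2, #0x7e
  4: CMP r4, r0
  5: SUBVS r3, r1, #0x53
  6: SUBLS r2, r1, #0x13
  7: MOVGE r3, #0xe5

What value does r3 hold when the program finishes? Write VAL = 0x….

[0] flags=0000 → (cmp)
[1] flags=0000 MI?F → skip
[2] flags=0000 CS?F → skip
[3] flags=0000 GE?T → r2=0x7e
[4] flags=1000 → (cmp)
[5] flags=1000 VS?F → skip
[6] flags=1000 LS?T → r2=0x1f
[7] flags=1000 GE?F → skip

VAL = 0x52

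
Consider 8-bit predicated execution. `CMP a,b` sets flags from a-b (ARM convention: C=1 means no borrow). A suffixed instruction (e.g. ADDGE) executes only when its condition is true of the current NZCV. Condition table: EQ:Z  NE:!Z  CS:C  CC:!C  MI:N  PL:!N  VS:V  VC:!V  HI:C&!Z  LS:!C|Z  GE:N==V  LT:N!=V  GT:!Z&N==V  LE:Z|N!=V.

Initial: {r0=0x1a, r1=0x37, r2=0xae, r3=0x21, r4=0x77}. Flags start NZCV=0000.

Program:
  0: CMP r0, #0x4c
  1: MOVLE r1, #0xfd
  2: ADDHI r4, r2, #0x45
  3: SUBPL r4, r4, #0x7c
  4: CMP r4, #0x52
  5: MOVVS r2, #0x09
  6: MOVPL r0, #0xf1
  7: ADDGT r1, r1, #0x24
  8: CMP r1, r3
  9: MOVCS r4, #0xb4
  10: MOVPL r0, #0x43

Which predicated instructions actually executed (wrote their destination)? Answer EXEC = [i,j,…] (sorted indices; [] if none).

0: ✓ CMP  NZCV=1000
1: ✓ MOVLE  r1←0xfd
2: · ADDHI
3: · SUBPL
4: ✓ CMP  NZCV=0010
5: · MOVVS
6: ✓ MOVPL  r0←0xf1
7: ✓ ADDGT  r1←0x21
8: ✓ CMP  NZCV=0110
9: ✓ MOVCS  r4←0xb4
10: ✓ MOVPL  r0←0x43

EXEC = [1,6,7,9,10]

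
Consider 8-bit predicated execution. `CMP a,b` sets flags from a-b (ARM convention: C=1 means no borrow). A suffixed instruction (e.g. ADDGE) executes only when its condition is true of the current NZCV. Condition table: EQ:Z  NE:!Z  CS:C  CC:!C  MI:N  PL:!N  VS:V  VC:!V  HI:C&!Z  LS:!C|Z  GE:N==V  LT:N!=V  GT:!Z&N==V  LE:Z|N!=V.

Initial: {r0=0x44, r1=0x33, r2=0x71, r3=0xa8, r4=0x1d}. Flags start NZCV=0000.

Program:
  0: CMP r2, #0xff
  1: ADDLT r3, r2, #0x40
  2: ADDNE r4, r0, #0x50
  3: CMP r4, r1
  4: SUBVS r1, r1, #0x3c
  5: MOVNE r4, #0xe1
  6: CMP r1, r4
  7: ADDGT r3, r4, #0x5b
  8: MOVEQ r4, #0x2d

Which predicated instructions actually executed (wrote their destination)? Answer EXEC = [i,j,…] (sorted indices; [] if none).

[0] flags=0000 → (cmp)
[1] flags=0000 LT?F → skip
[2] flags=0000 NE?T → r4=0x94
[3] flags=0011 → (cmp)
[4] flags=0011 VS?T → r1=0xf7
[5] flags=0011 NE?T → r4=0xe1
[6] flags=0010 → (cmp)
[7] flags=0010 GT?T → r3=0x3c
[8] flags=0010 EQ?F → skip

EXEC = [2,4,5,7]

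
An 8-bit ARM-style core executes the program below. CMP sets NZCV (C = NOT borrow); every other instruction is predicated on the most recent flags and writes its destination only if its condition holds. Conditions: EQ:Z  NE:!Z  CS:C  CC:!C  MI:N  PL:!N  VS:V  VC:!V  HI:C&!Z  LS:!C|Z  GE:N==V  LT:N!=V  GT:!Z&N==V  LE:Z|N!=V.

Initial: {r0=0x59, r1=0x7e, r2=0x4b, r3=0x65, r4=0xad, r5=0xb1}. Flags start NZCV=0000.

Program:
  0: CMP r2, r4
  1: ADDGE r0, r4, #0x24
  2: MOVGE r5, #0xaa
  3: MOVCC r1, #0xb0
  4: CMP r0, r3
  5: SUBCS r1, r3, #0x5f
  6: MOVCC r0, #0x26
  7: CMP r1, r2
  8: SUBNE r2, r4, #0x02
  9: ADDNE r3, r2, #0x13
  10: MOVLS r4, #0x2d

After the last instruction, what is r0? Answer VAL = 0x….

[0] flags=1001 → (cmp)
[1] flags=1001 GE?T → r0=0xd1
[2] flags=1001 GE?T → r5=0xaa
[3] flags=1001 CC?T → r1=0xb0
[4] flags=0011 → (cmp)
[5] flags=0011 CS?T → r1=0x06
[6] flags=0011 CC?F → skip
[7] flags=1000 → (cmp)
[8] flags=1000 NE?T → r2=0xab
[9] flags=1000 NE?T → r3=0xbe
[10] flags=1000 LS?T → r4=0x2d

VAL = 0xd1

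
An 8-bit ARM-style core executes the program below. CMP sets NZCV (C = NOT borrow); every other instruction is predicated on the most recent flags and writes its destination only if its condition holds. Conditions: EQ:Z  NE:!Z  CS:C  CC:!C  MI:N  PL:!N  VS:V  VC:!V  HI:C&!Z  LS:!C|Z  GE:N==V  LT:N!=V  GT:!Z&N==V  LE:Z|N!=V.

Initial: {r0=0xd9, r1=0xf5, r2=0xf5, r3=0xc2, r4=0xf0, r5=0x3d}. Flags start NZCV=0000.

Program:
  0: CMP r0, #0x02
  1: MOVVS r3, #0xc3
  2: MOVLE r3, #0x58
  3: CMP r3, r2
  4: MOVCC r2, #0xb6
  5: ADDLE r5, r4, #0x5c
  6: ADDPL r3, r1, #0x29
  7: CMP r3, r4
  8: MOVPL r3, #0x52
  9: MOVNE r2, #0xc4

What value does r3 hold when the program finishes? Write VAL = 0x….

[0] flags=1010 → (cmp)
[1] flags=1010 VS?F → skip
[2] flags=1010 LE?T → r3=0x58
[3] flags=0000 → (cmp)
[4] flags=0000 CC?T → r2=0xb6
[5] flags=0000 LE?F → skip
[6] flags=0000 PL?T → r3=0x1e
[7] flags=0000 → (cmp)
[8] flags=0000 PL?T → r3=0x52
[9] flags=0000 NE?T → r2=0xc4

VAL = 0x52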